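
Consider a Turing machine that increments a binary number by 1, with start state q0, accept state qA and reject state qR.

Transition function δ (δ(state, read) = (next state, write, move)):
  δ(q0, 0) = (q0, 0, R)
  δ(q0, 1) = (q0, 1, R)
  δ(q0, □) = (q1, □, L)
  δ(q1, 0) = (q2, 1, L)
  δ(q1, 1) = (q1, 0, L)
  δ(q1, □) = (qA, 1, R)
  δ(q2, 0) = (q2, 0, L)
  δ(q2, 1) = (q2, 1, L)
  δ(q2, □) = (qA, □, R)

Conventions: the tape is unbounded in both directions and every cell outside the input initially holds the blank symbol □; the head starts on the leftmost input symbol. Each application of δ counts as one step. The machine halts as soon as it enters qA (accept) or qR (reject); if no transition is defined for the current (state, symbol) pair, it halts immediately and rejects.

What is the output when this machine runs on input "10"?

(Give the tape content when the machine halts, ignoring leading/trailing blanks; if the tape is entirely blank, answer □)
Step 0: [q0]10 (head at position 0)
Step 1: δ(q0, 1) = (q0, 1, R)  ⊢  1[q0]0 (head at position 1)
Step 2: δ(q0, 0) = (q0, 0, R)  ⊢  10[q0]□ (head at position 2)
Step 3: δ(q0, □) = (q1, □, L)  ⊢  1[q1]0□ (head at position 1)
Step 4: δ(q1, 0) = (q2, 1, L)  ⊢  [q2]11□ (head at position 0)
Step 5: δ(q2, 1) = (q2, 1, L)  ⊢  [q2]□11□ (head at position -1)
Step 6: δ(q2, □) = (qA, □, R)  ⊢  □[qA]11□ (head at position 0)
The machine is in qA, so it halts and accepts.
Tape content when halted (ignoring surrounding blanks): 11

Final answer: Output: 11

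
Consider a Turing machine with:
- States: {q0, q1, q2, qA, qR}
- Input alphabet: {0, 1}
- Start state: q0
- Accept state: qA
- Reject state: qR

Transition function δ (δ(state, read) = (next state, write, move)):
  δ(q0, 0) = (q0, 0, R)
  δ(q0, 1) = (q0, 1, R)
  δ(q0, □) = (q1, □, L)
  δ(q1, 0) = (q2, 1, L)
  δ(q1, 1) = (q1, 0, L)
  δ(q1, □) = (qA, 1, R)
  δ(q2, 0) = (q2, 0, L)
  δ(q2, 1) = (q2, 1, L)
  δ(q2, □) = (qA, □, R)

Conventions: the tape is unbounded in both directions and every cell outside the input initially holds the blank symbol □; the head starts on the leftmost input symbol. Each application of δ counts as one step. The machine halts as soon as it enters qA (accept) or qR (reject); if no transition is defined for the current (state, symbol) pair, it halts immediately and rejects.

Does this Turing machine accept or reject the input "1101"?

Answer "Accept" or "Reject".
Step 0: [q0]1101 (head at position 0)
Step 1: δ(q0, 1) = (q0, 1, R)  ⊢  1[q0]101 (head at position 1)
Step 2: δ(q0, 1) = (q0, 1, R)  ⊢  11[q0]01 (head at position 2)
Step 3: δ(q0, 0) = (q0, 0, R)  ⊢  110[q0]1 (head at position 3)
Step 4: δ(q0, 1) = (q0, 1, R)  ⊢  1101[q0]□ (head at position 4)
Step 5: δ(q0, □) = (q1, □, L)  ⊢  110[q1]1□ (head at position 3)
Step 6: δ(q1, 1) = (q1, 0, L)  ⊢  11[q1]00□ (head at position 2)
Step 7: δ(q1, 0) = (q2, 1, L)  ⊢  1[q2]110□ (head at position 1)
Step 8: δ(q2, 1) = (q2, 1, L)  ⊢  [q2]1110□ (head at position 0)
Step 9: δ(q2, 1) = (q2, 1, L)  ⊢  [q2]□1110□ (head at position -1)
Step 10: δ(q2, □) = (qA, □, R)  ⊢  □[qA]1110□ (head at position 0)
The machine is in qA, so it halts and accepts.

Final answer: Accept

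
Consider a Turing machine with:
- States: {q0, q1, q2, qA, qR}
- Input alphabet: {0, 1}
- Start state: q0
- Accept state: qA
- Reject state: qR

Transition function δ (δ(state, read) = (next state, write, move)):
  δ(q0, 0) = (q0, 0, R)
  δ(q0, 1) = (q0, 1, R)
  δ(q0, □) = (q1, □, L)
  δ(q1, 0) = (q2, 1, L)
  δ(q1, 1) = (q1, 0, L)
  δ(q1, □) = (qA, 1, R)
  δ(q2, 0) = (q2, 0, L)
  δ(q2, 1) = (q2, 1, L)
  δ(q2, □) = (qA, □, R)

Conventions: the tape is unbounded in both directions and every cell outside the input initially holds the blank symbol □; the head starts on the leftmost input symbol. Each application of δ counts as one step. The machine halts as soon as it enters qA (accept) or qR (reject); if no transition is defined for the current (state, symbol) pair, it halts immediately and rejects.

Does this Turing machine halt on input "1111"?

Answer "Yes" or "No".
Step 0: [q0]1111 (head at position 0)
Step 1: δ(q0, 1) = (q0, 1, R)  ⊢  1[q0]111 (head at position 1)
Step 2: δ(q0, 1) = (q0, 1, R)  ⊢  11[q0]11 (head at position 2)
Step 3: δ(q0, 1) = (q0, 1, R)  ⊢  111[q0]1 (head at position 3)
Step 4: δ(q0, 1) = (q0, 1, R)  ⊢  1111[q0]□ (head at position 4)
Step 5: δ(q0, □) = (q1, □, L)  ⊢  111[q1]1□ (head at position 3)
Step 6: δ(q1, 1) = (q1, 0, L)  ⊢  11[q1]10□ (head at position 2)
Step 7: δ(q1, 1) = (q1, 0, L)  ⊢  1[q1]100□ (head at position 1)
Step 8: δ(q1, 1) = (q1, 0, L)  ⊢  [q1]1000□ (head at position 0)
Step 9: δ(q1, 1) = (q1, 0, L)  ⊢  [q1]□0000□ (head at position -1)
Step 10: δ(q1, □) = (qA, 1, R)  ⊢  1[qA]0000□ (head at position 0)
The machine is in qA, so it halts and accepts.
It halts after 10 steps.

Final answer: Yes - halts after 10 steps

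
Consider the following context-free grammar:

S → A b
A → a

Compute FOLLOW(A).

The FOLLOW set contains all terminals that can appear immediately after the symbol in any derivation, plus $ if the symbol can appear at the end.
A occurs only in S → A b, where it is immediately followed by the terminal b. So FOLLOW(A) = {b}.

Final answer: {b}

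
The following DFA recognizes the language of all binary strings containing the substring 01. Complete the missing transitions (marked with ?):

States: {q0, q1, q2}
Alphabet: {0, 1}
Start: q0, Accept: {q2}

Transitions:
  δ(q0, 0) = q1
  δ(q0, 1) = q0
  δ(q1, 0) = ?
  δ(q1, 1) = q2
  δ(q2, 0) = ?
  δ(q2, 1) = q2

What each state remembers (consistent with the given transitions and accept states):
  q0: 01 not seen yet and the last symbol was not 0
  q1: 01 not seen yet and the last symbol was 0
  q2: the substring 01 has already been seen
Filling in the missing entries:
  δ(q1, 0): in q1 (01 not seen yet and the last symbol was 0), after reading 0 we have: 01 not seen yet and the last symbol was 0 → q1
  δ(q2, 0): in q2 (the substring 01 has already been seen), after reading 0 we have: the substring 01 has already been seen → q2

Final answer: δ(q1, 0) = q1; δ(q2, 0) = q2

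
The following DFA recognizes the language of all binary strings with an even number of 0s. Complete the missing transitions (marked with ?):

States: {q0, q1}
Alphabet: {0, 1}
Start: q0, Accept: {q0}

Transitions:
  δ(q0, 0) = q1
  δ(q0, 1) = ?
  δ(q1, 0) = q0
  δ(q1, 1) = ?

What each state remembers (consistent with the given transitions and accept states):
  q0: an even number of 0s has been read so far
  q1: an odd number of 0s has been read so far
Filling in the missing entries:
  δ(q0, 1): in q0 (an even number of 0s has been read so far), after reading 1 we have: an even number of 0s has been read so far → q0
  δ(q1, 1): in q1 (an odd number of 0s has been read so far), after reading 1 we have: an odd number of 0s has been read so far → q1

Final answer: δ(q0, 1) = q0; δ(q1, 1) = q1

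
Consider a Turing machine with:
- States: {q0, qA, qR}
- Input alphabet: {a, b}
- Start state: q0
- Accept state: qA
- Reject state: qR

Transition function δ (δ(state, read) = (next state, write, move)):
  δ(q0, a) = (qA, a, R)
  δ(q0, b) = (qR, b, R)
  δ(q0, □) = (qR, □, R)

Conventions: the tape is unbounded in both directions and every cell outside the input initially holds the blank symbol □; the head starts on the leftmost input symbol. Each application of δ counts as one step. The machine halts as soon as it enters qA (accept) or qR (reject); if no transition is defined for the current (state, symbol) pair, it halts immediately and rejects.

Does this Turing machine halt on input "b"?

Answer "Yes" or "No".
Step 0: [q0]b (head at position 0)
Step 1: δ(q0, b) = (qR, b, R)  ⊢  b[qR]□ (head at position 1)
The machine is in qR, so it halts and rejects.
It halts after 1 steps.

Final answer: Yes - halts after 1 steps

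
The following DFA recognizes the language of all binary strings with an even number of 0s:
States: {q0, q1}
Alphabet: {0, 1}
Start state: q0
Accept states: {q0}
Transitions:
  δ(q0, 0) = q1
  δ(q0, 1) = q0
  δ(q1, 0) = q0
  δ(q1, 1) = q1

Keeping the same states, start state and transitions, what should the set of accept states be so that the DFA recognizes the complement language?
The DFA is complete (every state has a transition on every symbol), so the complement
is recognized by the same DFA with accepting and non-accepting states swapped.
Original accept states: {q0}
Complement accept states = All states - Original accept states
= {q0, q1} - {q0}
= {q1}
Complement language: strings with an ODD number of 0s

Final answer: {q1}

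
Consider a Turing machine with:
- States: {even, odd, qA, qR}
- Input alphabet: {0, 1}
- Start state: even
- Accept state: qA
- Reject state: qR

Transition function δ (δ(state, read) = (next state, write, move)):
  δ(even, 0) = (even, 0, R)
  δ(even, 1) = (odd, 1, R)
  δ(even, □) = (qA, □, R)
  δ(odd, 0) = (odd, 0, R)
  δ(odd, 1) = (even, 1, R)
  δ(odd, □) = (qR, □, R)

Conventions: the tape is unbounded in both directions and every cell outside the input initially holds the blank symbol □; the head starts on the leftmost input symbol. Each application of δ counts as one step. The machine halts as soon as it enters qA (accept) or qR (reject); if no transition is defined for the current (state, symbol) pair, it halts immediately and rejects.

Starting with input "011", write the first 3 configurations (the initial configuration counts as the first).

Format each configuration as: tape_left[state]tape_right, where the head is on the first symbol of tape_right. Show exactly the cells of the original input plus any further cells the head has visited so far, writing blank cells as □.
Step 0: [even]011 (head at position 0)
Step 1: δ(even, 0) = (even, 0, R)  ⊢  0[even]11 (head at position 1)
Step 2: δ(even, 1) = (odd, 1, R)  ⊢  01[odd]1 (head at position 2)

Final answer: [even]011 ⊢ 0[even]11 ⊢ 01[odd]1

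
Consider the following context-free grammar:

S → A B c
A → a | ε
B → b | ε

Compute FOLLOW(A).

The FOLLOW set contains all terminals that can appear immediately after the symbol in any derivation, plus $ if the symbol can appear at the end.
A occurs in S → A B c followed by B c. Add FIRST(B) minus ε = {b}; B is nullable (B → ε), so what follows B can also follow A: the terminal c. FOLLOW(A) = {b, c}.

Final answer: {b, c}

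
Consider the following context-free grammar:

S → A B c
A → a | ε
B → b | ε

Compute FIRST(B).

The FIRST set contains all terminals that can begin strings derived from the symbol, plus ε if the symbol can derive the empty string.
B → b contributes b; B → ε makes B nullable, contributing ε. FIRST(B) = {b, ε}.

Final answer: {b, ε}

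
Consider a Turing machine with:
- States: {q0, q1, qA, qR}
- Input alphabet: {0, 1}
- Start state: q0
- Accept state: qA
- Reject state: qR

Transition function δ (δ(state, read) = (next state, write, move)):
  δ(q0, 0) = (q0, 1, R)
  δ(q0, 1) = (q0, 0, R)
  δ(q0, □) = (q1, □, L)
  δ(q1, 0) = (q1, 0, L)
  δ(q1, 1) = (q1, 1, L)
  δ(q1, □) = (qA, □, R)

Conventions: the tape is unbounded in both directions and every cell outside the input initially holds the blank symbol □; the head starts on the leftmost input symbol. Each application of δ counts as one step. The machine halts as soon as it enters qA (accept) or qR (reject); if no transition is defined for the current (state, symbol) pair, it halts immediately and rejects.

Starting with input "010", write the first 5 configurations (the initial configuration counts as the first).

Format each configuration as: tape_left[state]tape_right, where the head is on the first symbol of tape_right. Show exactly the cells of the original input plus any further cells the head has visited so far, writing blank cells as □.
Step 0: [q0]010 (head at position 0)
Step 1: δ(q0, 0) = (q0, 1, R)  ⊢  1[q0]10 (head at position 1)
Step 2: δ(q0, 1) = (q0, 0, R)  ⊢  10[q0]0 (head at position 2)
Step 3: δ(q0, 0) = (q0, 1, R)  ⊢  101[q0]□ (head at position 3)
Step 4: δ(q0, □) = (q1, □, L)  ⊢  10[q1]1□ (head at position 2)

Final answer: [q0]010 ⊢ 1[q0]10 ⊢ 10[q0]0 ⊢ 101[q0]□ ⊢ 10[q1]1□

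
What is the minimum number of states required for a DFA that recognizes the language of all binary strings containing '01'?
Language: binary strings containing '01'
Lower bound (Myhill–Nerode): the prefixes ε, 0, 01 are pairwise distinguishable:
  ε vs 01: suffix ε distinguishes them (ε is rejected, 01 is accepted)
  0 vs 01: suffix ε distinguishes them (0 is rejected, 01 is accepted)
  ε vs 0: suffix 1 distinguishes them (ε·1 = 1 is rejected, 0·1 = 01 is accepted)
So any DFA needs at least 3 states.
Upper bound: a DFA with 3 states exists (one state per class above: 'no progress', 'last symbol 0', and 'seen 01' (accepting sink)).
Minimum states: 3

Final answer: 3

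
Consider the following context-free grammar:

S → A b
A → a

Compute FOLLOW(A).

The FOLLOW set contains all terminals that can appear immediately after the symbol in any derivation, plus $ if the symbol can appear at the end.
A occurs only in S → A b, where it is immediately followed by the terminal b. So FOLLOW(A) = {b}.

Final answer: {b}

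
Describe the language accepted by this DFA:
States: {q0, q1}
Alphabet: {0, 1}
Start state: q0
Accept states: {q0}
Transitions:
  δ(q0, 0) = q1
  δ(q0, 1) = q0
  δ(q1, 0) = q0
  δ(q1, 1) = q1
Analyzing the DFA structure:
Start state: q0
Accept states: {q0}
Interpreting what each state remembers (checking against the transitions):
  q0: an even number of 0s has been read so far
  q1: an odd number of 0s has been read so far
  δ(q0, 0): in q0 (an even number of 0s has been read so far), after reading 0 we have: an odd number of 0s has been read so far → q1
  δ(q0, 1): in q0 (an even number of 0s has been read so far), after reading 1 we have: an even number of 0s has been read so far → q0
  δ(q1, 0): in q1 (an odd number of 0s has been read so far), after reading 0 we have: an even number of 0s has been read so far → q0
  δ(q1, 1): in q1 (an odd number of 0s has been read so far), after reading 1 we have: an odd number of 0s has been read so far → q1
A string is accepted iff it ends in {q0}, i.e. an even number of 0s has been read so far.
Language: All binary strings with an even number of 0s

Final answer: All binary strings with an even number of 0s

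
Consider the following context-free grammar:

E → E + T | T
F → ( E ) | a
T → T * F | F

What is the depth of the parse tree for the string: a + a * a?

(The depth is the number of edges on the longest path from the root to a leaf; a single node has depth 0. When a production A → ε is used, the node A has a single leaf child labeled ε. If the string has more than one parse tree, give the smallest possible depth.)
The grammar is unambiguous; the parse tree of a + a * a is:
E → E + T at the root (depth 0).
  Left E (depth 1) → T (2) → F (3) → a (4).
  Right T (depth 1) → T * F; that T (2) → F (3) → a (4); F (2) → a (3).
The longest root-to-leaf paths have 4 edges.
Depth = 4.

Final answer: 4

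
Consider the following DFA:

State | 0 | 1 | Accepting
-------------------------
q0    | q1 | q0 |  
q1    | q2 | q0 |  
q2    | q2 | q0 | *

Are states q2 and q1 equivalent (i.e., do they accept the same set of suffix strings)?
Try the suffix ε (the empty string).
From q2: q2 — accepting.
From q1: q1 — not accepting.
The two states disagree on this suffix, so they are not equivalent.

Final answer: No. Distinguishing string: ε (the empty string) - accepted from q2 but not from q1.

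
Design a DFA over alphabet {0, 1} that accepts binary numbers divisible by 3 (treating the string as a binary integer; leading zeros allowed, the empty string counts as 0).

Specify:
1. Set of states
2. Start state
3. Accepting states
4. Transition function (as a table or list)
One valid DFA (any DFA recognizing the same language is acceptable):
States: {q0, q1, q2}
Start: q0
Accepting: {q0}
Transitions (accepting states marked with *):
State | 0 | 1 | Accepting
-------------------------
q0    | q0 | q1 | *
q1    | q2 | q0 |  
q2    | q1 | q2 |  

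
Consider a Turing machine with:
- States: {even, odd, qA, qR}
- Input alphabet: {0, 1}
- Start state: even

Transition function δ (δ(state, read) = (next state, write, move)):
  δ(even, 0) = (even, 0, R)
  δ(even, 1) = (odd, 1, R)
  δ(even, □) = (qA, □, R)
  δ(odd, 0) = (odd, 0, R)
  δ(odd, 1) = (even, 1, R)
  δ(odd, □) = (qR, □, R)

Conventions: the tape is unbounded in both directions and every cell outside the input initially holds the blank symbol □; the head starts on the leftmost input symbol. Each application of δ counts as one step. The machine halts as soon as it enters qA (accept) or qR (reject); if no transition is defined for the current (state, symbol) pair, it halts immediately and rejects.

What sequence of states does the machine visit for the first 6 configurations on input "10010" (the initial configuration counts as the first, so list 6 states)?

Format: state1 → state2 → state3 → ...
Step 0: [even]10010 (head at position 0)
Step 1: δ(even, 1) = (odd, 1, R)  ⊢  1[odd]0010 (head at position 1)
Step 2: δ(odd, 0) = (odd, 0, R)  ⊢  10[odd]010 (head at position 2)
Step 3: δ(odd, 0) = (odd, 0, R)  ⊢  100[odd]10 (head at position 3)
Step 4: δ(odd, 1) = (even, 1, R)  ⊢  1001[even]0 (head at position 4)
Step 5: δ(even, 0) = (even, 0, R)  ⊢  10010[even]□ (head at position 5)
Reading off the states of these 6 configurations: even → odd → odd → odd → even → even

Final answer: even → odd → odd → odd → even → even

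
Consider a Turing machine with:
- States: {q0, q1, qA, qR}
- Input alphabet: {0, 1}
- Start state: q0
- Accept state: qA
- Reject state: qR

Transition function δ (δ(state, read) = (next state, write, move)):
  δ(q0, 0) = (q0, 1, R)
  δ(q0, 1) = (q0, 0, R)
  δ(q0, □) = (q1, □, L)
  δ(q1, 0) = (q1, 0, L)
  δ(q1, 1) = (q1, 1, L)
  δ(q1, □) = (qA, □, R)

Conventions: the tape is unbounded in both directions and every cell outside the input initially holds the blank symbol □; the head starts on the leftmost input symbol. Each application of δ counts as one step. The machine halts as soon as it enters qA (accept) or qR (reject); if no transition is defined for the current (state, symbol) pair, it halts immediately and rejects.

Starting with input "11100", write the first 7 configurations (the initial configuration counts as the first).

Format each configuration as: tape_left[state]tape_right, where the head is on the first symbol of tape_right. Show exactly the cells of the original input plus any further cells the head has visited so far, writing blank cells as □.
Step 0: [q0]11100 (head at position 0)
Step 1: δ(q0, 1) = (q0, 0, R)  ⊢  0[q0]1100 (head at position 1)
Step 2: δ(q0, 1) = (q0, 0, R)  ⊢  00[q0]100 (head at position 2)
Step 3: δ(q0, 1) = (q0, 0, R)  ⊢  000[q0]00 (head at position 3)
Step 4: δ(q0, 0) = (q0, 1, R)  ⊢  0001[q0]0 (head at position 4)
Step 5: δ(q0, 0) = (q0, 1, R)  ⊢  00011[q0]□ (head at position 5)
Step 6: δ(q0, □) = (q1, □, L)  ⊢  0001[q1]1□ (head at position 4)

Final answer: [q0]11100 ⊢ 0[q0]1100 ⊢ 00[q0]100 ⊢ 000[q0]00 ⊢ 0001[q0]0 ⊢ 00011[q0]□ ⊢ 0001[q1]1□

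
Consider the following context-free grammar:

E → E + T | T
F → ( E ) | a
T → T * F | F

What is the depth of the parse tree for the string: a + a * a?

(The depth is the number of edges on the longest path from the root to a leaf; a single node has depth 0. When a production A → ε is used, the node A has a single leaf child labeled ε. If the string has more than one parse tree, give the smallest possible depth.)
The grammar is unambiguous; the parse tree of a + a * a is:
E → E + T at the root (depth 0).
  Left E (depth 1) → T (2) → F (3) → a (4).
  Right T (depth 1) → T * F; that T (2) → F (3) → a (4); F (2) → a (3).
The longest root-to-leaf paths have 4 edges.
Depth = 4.

Final answer: 4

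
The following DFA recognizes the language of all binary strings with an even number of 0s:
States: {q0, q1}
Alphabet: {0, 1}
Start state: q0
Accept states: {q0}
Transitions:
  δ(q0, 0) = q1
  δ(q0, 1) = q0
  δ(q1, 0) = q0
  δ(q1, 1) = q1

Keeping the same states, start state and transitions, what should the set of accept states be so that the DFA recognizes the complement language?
The DFA is complete (every state has a transition on every symbol), so the complement
is recognized by the same DFA with accepting and non-accepting states swapped.
Original accept states: {q0}
Complement accept states = All states - Original accept states
= {q0, q1} - {q0}
= {q1}
Complement language: strings with an ODD number of 0s

Final answer: {q1}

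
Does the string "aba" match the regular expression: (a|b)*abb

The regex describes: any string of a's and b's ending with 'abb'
No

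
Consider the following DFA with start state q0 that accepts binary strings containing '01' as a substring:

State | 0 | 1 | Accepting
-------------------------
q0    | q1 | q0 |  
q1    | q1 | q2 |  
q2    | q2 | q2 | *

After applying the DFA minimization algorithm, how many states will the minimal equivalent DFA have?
All 3 states are reachable from q0, so none can be removed as unreachable.
Table-filling: first mark every (accepting, non-accepting) pair as distinguishable (accepting: {q2}; non-accepting: {q0, q1}).
Round 1: (q0, q1) on '1' go to q0 and q2, already distinguishable → mark.
Every pair of states is distinguishable, so the DFA is already minimal.
Equivalence classes: {q0}, {q1}, {q2} → 3 states.

Final answer: 3 states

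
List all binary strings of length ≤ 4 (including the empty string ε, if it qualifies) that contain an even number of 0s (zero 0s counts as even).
Checking every binary string of length 0 to 4:
  Length 0: accepted: ε | rejected: (none)
  Length 1: accepted: 1 | rejected: 0
  Length 2: accepted: 00, 11 | rejected: 01, 10
  Length 3: accepted: 001, 010, 100, 111 | rejected: 000, 011, 101, 110
  Length 4: accepted: 0000, 0011, 0101, 0110, 1001, 1010, 1100, 1111 | rejected: 0001, 0010, 0100, 0111, 1000, 1011, 1101, 1110
Total: 16 string(s).

Final answer: ε, 1, 00, 11, 001, 010, 100, 111, 0000, 0011, 0101, 0110, 1001, 1010, 1100, 1111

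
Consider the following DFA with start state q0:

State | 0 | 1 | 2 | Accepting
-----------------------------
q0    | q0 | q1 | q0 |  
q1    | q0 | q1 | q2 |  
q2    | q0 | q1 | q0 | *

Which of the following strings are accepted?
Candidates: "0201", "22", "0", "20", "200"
"0201": q0 → q0 → q0 → q0 → q1; q1 is not accepting → rejected
"22": q0 → q0 → q0; q0 is not accepting → rejected
"0": q0 → q0; q0 is not accepting → rejected
"20": q0 → q0 → q0; q0 is not accepting → rejected
"200": q0 → q0 → q0 → q0; q0 is not accepting → rejected

Final answer: None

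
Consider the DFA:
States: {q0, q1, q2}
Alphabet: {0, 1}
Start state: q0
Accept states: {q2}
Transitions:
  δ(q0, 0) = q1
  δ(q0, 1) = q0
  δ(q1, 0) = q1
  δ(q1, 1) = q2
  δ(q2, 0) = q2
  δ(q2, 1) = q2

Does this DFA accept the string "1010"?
Processing string "1010":
  q0 --1--> q0
  q0 --0--> q1
  q1 --1--> q2
  q2 --0--> q2
Final state: q2
Accept states: {q2}
q2 is an accept state, so the string is accepted.

Final answer: Yes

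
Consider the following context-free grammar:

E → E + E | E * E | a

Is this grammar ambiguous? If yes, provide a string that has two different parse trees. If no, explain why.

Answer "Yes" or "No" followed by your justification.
Two different leftmost derivations of a + a * a:
  (1) E ⇒ E + E ⇒ a + E ⇒ a + E * E ⇒ a + a * E ⇒ a + a * a   (tree groups a + (a * a))
  (2) E ⇒ E * E ⇒ E + E * E ⇒ a + E * E ⇒ a + a * E ⇒ a + a * a   (tree groups (a + a) * a)
Two distinct leftmost derivations = two distinct parse trees, so the grammar is ambiguous.

Final answer: Yes - the string 'a + a * a' has two distinct leftmost derivations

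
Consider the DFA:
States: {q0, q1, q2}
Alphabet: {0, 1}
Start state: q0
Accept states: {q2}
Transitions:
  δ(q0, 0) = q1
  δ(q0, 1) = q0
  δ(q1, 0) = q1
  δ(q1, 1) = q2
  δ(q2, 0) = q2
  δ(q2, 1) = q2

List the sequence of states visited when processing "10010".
Starting at q0
Read '1': q0 -> q0
Read '0': q0 -> q1
Read '0': q1 -> q1
Read '1': q1 -> q2
Read '0': q2 -> q2

Final answer: q0 -> q0 -> q1 -> q1 -> q2 -> q2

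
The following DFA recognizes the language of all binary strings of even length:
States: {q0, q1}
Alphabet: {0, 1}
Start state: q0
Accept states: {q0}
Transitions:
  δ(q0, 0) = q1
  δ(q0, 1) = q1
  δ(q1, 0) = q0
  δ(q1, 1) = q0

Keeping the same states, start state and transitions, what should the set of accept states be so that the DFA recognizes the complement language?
The DFA is complete (every state has a transition on every symbol), so the complement
is recognized by the same DFA with accepting and non-accepting states swapped.
Original accept states: {q0}
Complement accept states = All states - Original accept states
= {q0, q1} - {q0}
= {q1}
Complement language: strings of ODD length

Final answer: {q1}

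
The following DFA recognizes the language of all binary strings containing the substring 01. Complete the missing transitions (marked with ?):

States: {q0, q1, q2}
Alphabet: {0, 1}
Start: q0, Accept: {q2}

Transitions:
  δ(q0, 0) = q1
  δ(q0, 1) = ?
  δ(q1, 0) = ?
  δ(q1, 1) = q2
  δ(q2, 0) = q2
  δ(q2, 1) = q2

What each state remembers (consistent with the given transitions and accept states):
  q0: 01 not seen yet and the last symbol was not 0
  q1: 01 not seen yet and the last symbol was 0
  q2: the substring 01 has already been seen
Filling in the missing entries:
  δ(q0, 1): in q0 (01 not seen yet and the last symbol was not 0), after reading 1 we have: 01 not seen yet and the last symbol was not 0 → q0
  δ(q1, 0): in q1 (01 not seen yet and the last symbol was 0), after reading 0 we have: 01 not seen yet and the last symbol was 0 → q1

Final answer: δ(q0, 1) = q0; δ(q1, 0) = q1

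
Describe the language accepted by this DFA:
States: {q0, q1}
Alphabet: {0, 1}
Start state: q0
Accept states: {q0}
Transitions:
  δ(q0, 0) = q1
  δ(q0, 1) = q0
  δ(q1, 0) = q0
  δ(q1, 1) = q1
Analyzing the DFA structure:
Start state: q0
Accept states: {q0}
Interpreting what each state remembers (checking against the transitions):
  q0: an even number of 0s has been read so far
  q1: an odd number of 0s has been read so far
  δ(q0, 0): in q0 (an even number of 0s has been read so far), after reading 0 we have: an odd number of 0s has been read so far → q1
  δ(q0, 1): in q0 (an even number of 0s has been read so far), after reading 1 we have: an even number of 0s has been read so far → q0
  δ(q1, 0): in q1 (an odd number of 0s has been read so far), after reading 0 we have: an even number of 0s has been read so far → q0
  δ(q1, 1): in q1 (an odd number of 0s has been read so far), after reading 1 we have: an odd number of 0s has been read so far → q1
A string is accepted iff it ends in {q0}, i.e. an even number of 0s has been read so far.
Language: All binary strings with an even number of 0s

Final answer: All binary strings with an even number of 0s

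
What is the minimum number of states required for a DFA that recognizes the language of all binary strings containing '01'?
Language: binary strings containing '01'
Lower bound (Myhill–Nerode): the prefixes ε, 0, 01 are pairwise distinguishable:
  ε vs 01: suffix ε distinguishes them (ε is rejected, 01 is accepted)
  0 vs 01: suffix ε distinguishes them (0 is rejected, 01 is accepted)
  ε vs 0: suffix 1 distinguishes them (ε·1 = 1 is rejected, 0·1 = 01 is accepted)
So any DFA needs at least 3 states.
Upper bound: a DFA with 3 states exists (one state per class above: 'no progress', 'last symbol 0', and 'seen 01' (accepting sink)).
Minimum states: 3

Final answer: 3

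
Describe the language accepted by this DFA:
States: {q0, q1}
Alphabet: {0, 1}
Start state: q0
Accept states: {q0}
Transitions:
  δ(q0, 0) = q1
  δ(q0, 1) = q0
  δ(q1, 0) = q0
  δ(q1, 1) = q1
Analyzing the DFA structure:
Start state: q0
Accept states: {q0}
Interpreting what each state remembers (checking against the transitions):
  q0: an even number of 0s has been read so far
  q1: an odd number of 0s has been read so far
  δ(q0, 0): in q0 (an even number of 0s has been read so far), after reading 0 we have: an odd number of 0s has been read so far → q1
  δ(q0, 1): in q0 (an even number of 0s has been read so far), after reading 1 we have: an even number of 0s has been read so far → q0
  δ(q1, 0): in q1 (an odd number of 0s has been read so far), after reading 0 we have: an even number of 0s has been read so far → q0
  δ(q1, 1): in q1 (an odd number of 0s has been read so far), after reading 1 we have: an odd number of 0s has been read so far → q1
A string is accepted iff it ends in {q0}, i.e. an even number of 0s has been read so far.
Language: All binary strings with an even number of 0s

Final answer: All binary strings with an even number of 0s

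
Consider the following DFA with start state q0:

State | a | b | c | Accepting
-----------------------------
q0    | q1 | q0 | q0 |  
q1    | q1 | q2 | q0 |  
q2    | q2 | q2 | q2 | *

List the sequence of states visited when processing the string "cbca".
q0 → q0 → q0 → q0 → q1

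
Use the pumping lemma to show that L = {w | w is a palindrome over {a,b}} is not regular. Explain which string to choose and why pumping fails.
Language: L = {w | w is a palindrome over {a,b}} (strings that read the same forwards and backwards)
Step 1: Assume for contradiction that L is regular, with pumping length p.
Step 2: Choose s = a^p b a^p. Then s ∈ L (it reads the same forwards and backwards) and |s| ≥ p.
Step 3: Consider any decomposition s = xyz with |xy| ≤ p and |y| > 0. Since |xy| ≤ p and the first p symbols of s are all a's, y = a^k for some k with 1 ≤ k ≤ p.
Step 4: Pumping up (i = 2): xy²z = a^(p+k) b a^p. Its reverse is a^p b a^(p+k) ≠ a^(p+k) b a^p (the single b is no longer in the middle), so xy²z is not a palindrome and xy²z ∉ L.
This contradicts the pumping lemma, so L is not regular.

Final answer: Choose s = a^p b a^p. Since |xy| ≤ p, y = a^k with k ≥ 1. Then xy²z = a^(p+k) b a^p is not a palindrome, so ∉ L.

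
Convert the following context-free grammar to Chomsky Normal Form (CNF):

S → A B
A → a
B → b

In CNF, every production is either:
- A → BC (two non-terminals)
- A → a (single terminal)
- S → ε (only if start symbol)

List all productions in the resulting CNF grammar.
The grammar has no ε-productions or unit productions to eliminate.
S → A B is already in CNF (two non-terminals) – keep it.
A → a is already in CNF (single terminal) – keep it.
B → b is already in CNF (single terminal) – keep it.
Resulting CNF grammar (3 productions): A → a; B → b; S → A B

Final answer: A → a; B → b; S → A B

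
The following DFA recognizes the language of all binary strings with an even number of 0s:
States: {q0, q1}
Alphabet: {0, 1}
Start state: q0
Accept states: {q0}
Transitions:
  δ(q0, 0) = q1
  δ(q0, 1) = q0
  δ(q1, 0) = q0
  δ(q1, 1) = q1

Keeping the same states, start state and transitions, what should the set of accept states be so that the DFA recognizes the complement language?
The DFA is complete (every state has a transition on every symbol), so the complement
is recognized by the same DFA with accepting and non-accepting states swapped.
Original accept states: {q0}
Complement accept states = All states - Original accept states
= {q0, q1} - {q0}
= {q1}
Complement language: strings with an ODD number of 0s

Final answer: {q1}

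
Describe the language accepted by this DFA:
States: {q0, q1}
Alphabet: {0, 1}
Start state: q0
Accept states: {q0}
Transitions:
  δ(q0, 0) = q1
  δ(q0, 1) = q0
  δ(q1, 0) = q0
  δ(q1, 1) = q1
Analyzing the DFA structure:
Start state: q0
Accept states: {q0}
Interpreting what each state remembers (checking against the transitions):
  q0: an even number of 0s has been read so far
  q1: an odd number of 0s has been read so far
  δ(q0, 0): in q0 (an even number of 0s has been read so far), after reading 0 we have: an odd number of 0s has been read so far → q1
  δ(q0, 1): in q0 (an even number of 0s has been read so far), after reading 1 we have: an even number of 0s has been read so far → q0
  δ(q1, 0): in q1 (an odd number of 0s has been read so far), after reading 0 we have: an even number of 0s has been read so far → q0
  δ(q1, 1): in q1 (an odd number of 0s has been read so far), after reading 1 we have: an odd number of 0s has been read so far → q1
A string is accepted iff it ends in {q0}, i.e. an even number of 0s has been read so far.
Language: All binary strings with an even number of 0s

Final answer: All binary strings with an even number of 0s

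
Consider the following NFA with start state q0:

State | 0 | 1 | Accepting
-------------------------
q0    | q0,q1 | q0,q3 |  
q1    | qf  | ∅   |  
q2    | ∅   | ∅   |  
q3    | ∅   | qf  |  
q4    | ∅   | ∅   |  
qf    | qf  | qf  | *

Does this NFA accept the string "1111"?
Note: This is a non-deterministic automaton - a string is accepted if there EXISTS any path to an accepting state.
Track the set of states the NFA could be in: start {q0}
Read '1': {q0} → {q0, q3}
Read '1': {q0, q3} → {q0, q3, qf}
Read '1': {q0, q3, qf} → {q0, q3, qf}
Read '1': {q0, q3, qf} → {q0, q3, qf}
Final set {q0, q3, qf} contains accepting state(s) {qf} → accepted.

Final answer: Yes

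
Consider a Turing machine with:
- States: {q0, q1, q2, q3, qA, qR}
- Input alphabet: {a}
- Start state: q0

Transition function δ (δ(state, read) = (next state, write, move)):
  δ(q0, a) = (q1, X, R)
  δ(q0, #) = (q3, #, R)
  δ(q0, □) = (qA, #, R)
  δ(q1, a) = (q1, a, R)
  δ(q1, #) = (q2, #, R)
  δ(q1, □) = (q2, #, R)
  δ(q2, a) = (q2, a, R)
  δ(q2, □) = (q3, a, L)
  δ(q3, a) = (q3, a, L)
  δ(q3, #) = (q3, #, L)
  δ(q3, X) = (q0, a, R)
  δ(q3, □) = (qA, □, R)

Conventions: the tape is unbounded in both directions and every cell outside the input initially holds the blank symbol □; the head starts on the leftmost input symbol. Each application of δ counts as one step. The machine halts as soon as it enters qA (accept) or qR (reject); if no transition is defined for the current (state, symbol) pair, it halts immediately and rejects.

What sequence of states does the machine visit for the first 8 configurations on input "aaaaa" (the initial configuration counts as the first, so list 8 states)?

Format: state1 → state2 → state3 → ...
Step 0: [q0]aaaaa (head at position 0)
Step 1: δ(q0, a) = (q1, X, R)  ⊢  X[q1]aaaa (head at position 1)
Step 2: δ(q1, a) = (q1, a, R)  ⊢  Xa[q1]aaa (head at position 2)
Step 3: δ(q1, a) = (q1, a, R)  ⊢  Xaa[q1]aa (head at position 3)
Step 4: δ(q1, a) = (q1, a, R)  ⊢  Xaaa[q1]a (head at position 4)
Step 5: δ(q1, a) = (q1, a, R)  ⊢  Xaaaa[q1]□ (head at position 5)
Step 6: δ(q1, □) = (q2, #, R)  ⊢  Xaaaa#[q2]□ (head at position 6)
Step 7: δ(q2, □) = (q3, a, L)  ⊢  Xaaaa[q3]#a (head at position 5)
Reading off the states of these 8 configurations: q0 → q1 → q1 → q1 → q1 → q1 → q2 → q3

Final answer: q0 → q1 → q1 → q1 → q1 → q1 → q2 → q3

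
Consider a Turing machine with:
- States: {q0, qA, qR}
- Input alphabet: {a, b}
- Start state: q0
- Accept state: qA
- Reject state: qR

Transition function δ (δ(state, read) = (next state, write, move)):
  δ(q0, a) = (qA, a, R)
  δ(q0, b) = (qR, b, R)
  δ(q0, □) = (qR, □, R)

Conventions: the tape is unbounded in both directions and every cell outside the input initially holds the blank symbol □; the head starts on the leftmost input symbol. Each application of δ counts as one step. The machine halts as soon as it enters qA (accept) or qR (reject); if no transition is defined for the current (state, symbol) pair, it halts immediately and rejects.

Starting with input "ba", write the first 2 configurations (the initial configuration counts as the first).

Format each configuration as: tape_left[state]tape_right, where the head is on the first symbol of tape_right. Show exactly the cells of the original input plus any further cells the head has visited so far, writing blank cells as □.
Step 0: [q0]ba (head at position 0)
Step 1: δ(q0, b) = (qR, b, R)  ⊢  b[qR]a (head at position 1)

Final answer: [q0]ba ⊢ b[qR]a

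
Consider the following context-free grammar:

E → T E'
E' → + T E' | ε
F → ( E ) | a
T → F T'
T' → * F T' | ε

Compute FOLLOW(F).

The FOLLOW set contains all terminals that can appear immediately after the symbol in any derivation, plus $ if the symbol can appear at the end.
Useful FIRST sets: FIRST(E') = {+, ε}, FIRST(T') = {*, ε} (both E' and T' are nullable).
FOLLOW(E): E is the start symbol → $; E appears in F → ( E ) followed by ')' → FOLLOW(E) = {), $}.
FOLLOW(E'): E' appears at the right end of E → T E' and of E' → + T E', so FOLLOW(E') ⊇ FOLLOW(E) (the second occurrence adds nothing new). FOLLOW(E') = {), $}.
FOLLOW(T): in E → T E' and E' → + T E', T is followed by E': add FIRST(E') minus ε = {+}; since E' is nullable, also add FOLLOW(E) and FOLLOW(E') = {), $}. FOLLOW(T) = {+, ), $}.
FOLLOW(T'): T' appears at the right end of T → F T' and of T' → * F T', so FOLLOW(T') = FOLLOW(T) = {+, ), $}.
FOLLOW(F): in T → F T' and T' → * F T', F is followed by T': add FIRST(T') minus ε = {*}; since T' is nullable, also add FOLLOW(T) and FOLLOW(T') = {+, ), $}. FOLLOW(F) = {*, +, ), $}.

Final answer: {$, ), *, +}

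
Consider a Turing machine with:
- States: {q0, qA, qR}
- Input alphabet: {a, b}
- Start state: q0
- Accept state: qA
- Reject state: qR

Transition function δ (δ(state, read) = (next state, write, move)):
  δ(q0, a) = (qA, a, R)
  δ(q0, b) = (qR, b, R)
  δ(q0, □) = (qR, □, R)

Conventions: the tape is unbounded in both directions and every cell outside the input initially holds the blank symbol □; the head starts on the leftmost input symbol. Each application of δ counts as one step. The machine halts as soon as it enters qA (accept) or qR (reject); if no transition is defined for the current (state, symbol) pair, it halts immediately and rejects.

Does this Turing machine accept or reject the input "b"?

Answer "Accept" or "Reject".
Step 0: [q0]b (head at position 0)
Step 1: δ(q0, b) = (qR, b, R)  ⊢  b[qR]□ (head at position 1)
The machine is in qR, so it halts and rejects.

Final answer: Reject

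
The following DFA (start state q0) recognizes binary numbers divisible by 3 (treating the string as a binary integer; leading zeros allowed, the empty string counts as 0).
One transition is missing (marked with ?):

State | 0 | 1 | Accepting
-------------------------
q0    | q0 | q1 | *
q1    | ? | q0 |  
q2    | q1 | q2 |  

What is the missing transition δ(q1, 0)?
q2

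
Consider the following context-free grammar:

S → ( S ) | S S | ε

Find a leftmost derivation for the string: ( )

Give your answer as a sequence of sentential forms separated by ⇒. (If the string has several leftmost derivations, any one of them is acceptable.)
Start with S.
Step 1: the leftmost non-terminal is S; apply S → ( S ):  ( S )
Step 2: the leftmost non-terminal is S; apply S → ε:  ( )

Final answer: S ⇒ ( S ) ⇒ ( )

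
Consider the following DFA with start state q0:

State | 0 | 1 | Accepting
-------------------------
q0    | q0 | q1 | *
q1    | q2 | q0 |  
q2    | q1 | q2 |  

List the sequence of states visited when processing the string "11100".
q0 → q1 → q0 → q1 → q2 → q1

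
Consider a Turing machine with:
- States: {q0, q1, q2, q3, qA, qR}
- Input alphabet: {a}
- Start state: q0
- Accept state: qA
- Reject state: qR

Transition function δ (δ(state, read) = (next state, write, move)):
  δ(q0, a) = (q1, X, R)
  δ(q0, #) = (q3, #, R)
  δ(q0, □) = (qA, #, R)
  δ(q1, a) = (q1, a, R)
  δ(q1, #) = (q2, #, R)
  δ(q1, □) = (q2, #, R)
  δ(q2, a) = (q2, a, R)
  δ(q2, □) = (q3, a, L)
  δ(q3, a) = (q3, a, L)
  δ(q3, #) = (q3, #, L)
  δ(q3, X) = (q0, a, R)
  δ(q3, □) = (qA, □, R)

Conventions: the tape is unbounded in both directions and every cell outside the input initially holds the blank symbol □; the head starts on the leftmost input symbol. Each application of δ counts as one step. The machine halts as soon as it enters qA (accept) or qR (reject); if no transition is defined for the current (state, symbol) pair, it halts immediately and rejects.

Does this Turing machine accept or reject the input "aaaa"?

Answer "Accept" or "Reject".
Trace (configuration after each step, as tape_left[state]tape_right with head position):
Step 0: [q0]aaaa (head at position 0)
Step 1: X[q1]aaa (head 1)
Step 2: Xa[q1]aa (head 2)
Step 3: Xaa[q1]a (head 3)
Step 4: Xaaa[q1]□ (head 4)
Step 5: Xaaa#[q2]□ (head 5)
Step 6: Xaaa[q3]#a (head 4)
Step 7: Xaa[q3]a#a (head 3)
Step 8: Xa[q3]aa#a (head 2)
Step 9: X[q3]aaa#a (head 1)
Step 10: [q3]Xaaa#a (head 0)
Step 11: a[q0]aaa#a (head 1)
Step 12: aX[q1]aa#a (head 2)
Step 13: aXa[q1]a#a (head 3)
Step 14: aXaa[q1]#a (head 4)
Step 15: aXaa#[q2]a (head 5)
Step 16: aXaa#a[q2]□ (head 6)
Step 17: aXaa#[q3]aa (head 5)
Step 18: aXaa[q3]#aa (head 4)
Step 19: aXa[q3]a#aa (head 3)
Step 20: aX[q3]aa#aa (head 2)
Step 21: a[q3]Xaa#aa (head 1)
Step 22: aa[q0]aa#aa (head 2)
Step 23: aaX[q1]a#aa (head 3)
Step 24: aaXa[q1]#aa (head 4)
Step 25: aaXa#[q2]aa (head 5)
Step 26: aaXa#a[q2]a (head 6)
Step 27: aaXa#aa[q2]□ (head 7)
Step 28: aaXa#a[q3]aa (head 6)
Step 29: aaXa#[q3]aaa (head 5)
Step 30: aaXa[q3]#aaa (head 4)
Step 31: aaX[q3]a#aaa (head 3)
Step 32: aa[q3]Xa#aaa (head 2)
Step 33: aaa[q0]a#aaa (head 3)
Step 34: aaaX[q1]#aaa (head 4)
Step 35: aaaX#[q2]aaa (head 5)
Step 36: aaaX#a[q2]aa (head 6)
Step 37: aaaX#aa[q2]a (head 7)
Step 38: aaaX#aaa[q2]□ (head 8)
Step 39: aaaX#aa[q3]aa (head 7)
Step 40: aaaX#a[q3]aaa (head 6)
Step 41: aaaX#[q3]aaaa (head 5)
Step 42: aaaX[q3]#aaaa (head 4)
Step 43: aaa[q3]X#aaaa (head 3)
Step 44: aaaa[q0]#aaaa (head 4)
Step 45: aaaa#[q3]aaaa (head 5)
Step 46: aaaa[q3]#aaaa (head 4)
Step 47: aaa[q3]a#aaaa (head 3)
Step 48: aa[q3]aa#aaaa (head 2)
Step 49: a[q3]aaa#aaaa (head 1)
Step 50: [q3]aaaa#aaaa (head 0)
Step 51: [q3]□aaaa#aaaa (head -1)
Step 52: □[qA]aaaa#aaaa (head 0)
The machine is in qA, so it halts and accepts.

Final answer: Accept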